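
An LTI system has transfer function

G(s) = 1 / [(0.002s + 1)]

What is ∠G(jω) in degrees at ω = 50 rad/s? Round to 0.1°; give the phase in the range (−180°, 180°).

At ω = 50 rad/s:
pole (1 + j50·0.002) = 1 + j0.1 → |·| ≈ 1.005, ∠ ≈ 5.71°
∠G = (0°) − (5.71°) = -5.71°

-5.7°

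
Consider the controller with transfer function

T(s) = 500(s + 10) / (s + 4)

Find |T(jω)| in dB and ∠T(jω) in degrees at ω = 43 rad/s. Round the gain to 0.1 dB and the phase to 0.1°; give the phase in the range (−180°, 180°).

54.2 dB, -7.8°

At s = jω = j43:
zero (s+10): 10 + j43 → |·| = √(10²+43²) = √1949 ≈ 44.147, ∠ = arctan(43/10) ≈ 76.91°
pole (s+4): 4 + j43 → |·| = √(4²+43²) = √1865 ≈ 43.186, ∠ = arctan(43/4) ≈ 84.69°
|T| = 500 · 44.147 / 43.186 ≈ 511.13
Gain = 20 log₁₀(511.13) ≈ 54.17 dB
∠T = 76.91° − 84.69° = -7.78°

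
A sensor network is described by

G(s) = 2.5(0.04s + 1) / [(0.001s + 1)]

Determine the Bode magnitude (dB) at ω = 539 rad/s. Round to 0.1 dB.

At ω = 539 rad/s:
zero (1 + j539·0.04) = 1 + j21.56 → |·| ≈ 21.583, ∠ ≈ 87.34°
pole (1 + j539·0.001) = 1 + j0.539 → |·| ≈ 1.136, ∠ ≈ 28.32°
|G| = 2.5 · 21.583 / (1.136) ≈ 47.498
Gain = 20 log₁₀(47.498) ≈ 33.53 dB

33.5 dB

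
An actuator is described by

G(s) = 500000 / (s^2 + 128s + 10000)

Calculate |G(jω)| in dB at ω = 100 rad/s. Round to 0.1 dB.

31.8 dB

At s = jω = j100:
quadratic: (j100)² + 128·j100 + 10000 = 0 + j12800 → |·| ≈ 12800, ∠ ≈ 90.00°
|G| = 500000 / 12800 ≈ 39.062
Gain = 20 log₁₀(39.062) ≈ 31.84 dB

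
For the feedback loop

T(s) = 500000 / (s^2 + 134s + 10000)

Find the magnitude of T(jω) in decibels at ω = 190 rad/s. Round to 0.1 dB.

22.7 dB

At s = jω = j190:
quadratic: (j190)² + 134·j190 + 10000 = -26100 + j25460 → |·| ≈ 36461, ∠ ≈ 135.71°
|T| = 500000 / 36461 ≈ 13.713
Gain = 20 log₁₀(13.713) ≈ 22.74 dB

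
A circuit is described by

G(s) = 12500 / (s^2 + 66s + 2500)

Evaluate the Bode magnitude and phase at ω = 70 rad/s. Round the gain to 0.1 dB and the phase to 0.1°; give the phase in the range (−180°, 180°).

7.6 dB, -117.5°

At s = jω = j70:
quadratic: (j70)² + 66·j70 + 2500 = -2400 + j4620 → |·| ≈ 5206.2, ∠ ≈ 117.45°
|G| = 12500 / 5206.2 ≈ 2.401
Gain = 20 log₁₀(2.401) ≈ 7.61 dB
∠G = 0.00° − 117.45° = -117.45°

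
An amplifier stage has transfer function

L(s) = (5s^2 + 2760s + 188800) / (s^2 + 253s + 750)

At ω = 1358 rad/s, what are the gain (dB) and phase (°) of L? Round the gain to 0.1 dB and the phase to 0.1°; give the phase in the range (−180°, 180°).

Substitute s = j1358:
Numerator: 5(j1358)^2 + 2760(j1358) + 188800 = -9032020 + j3748080
Denominator: (j1358)^2 + 253(j1358) + 750 = -1843414 + j343574
|N| = √(9032020² + 3748080²) ≈ 9.7788e+06, ∠N ≈ 157.46°
|D| = √(1843414² + 343574²) ≈ 1.8752e+06, ∠D ≈ 169.44°
|L| = 9.7788e+06 / 1.8752e+06 ≈ 5.2148
Gain = 20 log₁₀(5.2148) ≈ 14.34 dB
∠L = 157.46° − 169.44° = -11.98°

14.3 dB, -12.0°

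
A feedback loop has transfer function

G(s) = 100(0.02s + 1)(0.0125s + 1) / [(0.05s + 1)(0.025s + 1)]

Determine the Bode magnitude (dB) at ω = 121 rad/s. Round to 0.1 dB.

27.7 dB

At ω = 121 rad/s:
zero (1 + j121·0.02) = 1 + j2.42 → |·| ≈ 2.6185, ∠ ≈ 67.55°
zero (1 + j121·0.0125) = 1 + j1.5125 → |·| ≈ 1.8132, ∠ ≈ 56.53°
pole (1 + j121·0.05) = 1 + j6.05 → |·| ≈ 6.1321, ∠ ≈ 80.61°
pole (1 + j121·0.025) = 1 + j3.025 → |·| ≈ 3.186, ∠ ≈ 71.71°
|G| = 100 · 2.6185 · 1.8132 / (6.1321 · 3.186) ≈ 24.302
Gain = 20 log₁₀(24.302) ≈ 27.71 dB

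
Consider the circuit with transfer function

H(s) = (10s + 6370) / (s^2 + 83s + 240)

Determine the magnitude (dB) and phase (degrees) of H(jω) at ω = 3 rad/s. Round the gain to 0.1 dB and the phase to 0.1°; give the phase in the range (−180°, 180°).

Substitute s = j3:
Numerator: 10(j3) + 6370 = 6370 + j30
Denominator: (j3)^2 + 83(j3) + 240 = 231 + j249
|N| = √(6370² + 30²) ≈ 6370.1, ∠N ≈ 0.27°
|D| = √(231² + 249²) ≈ 339.65, ∠D ≈ 47.15°
|H| = 6370.1 / 339.65 ≈ 18.755
Gain = 20 log₁₀(18.755) ≈ 25.46 dB
∠H = 0.27° − 47.15° = -46.88°

25.5 dB, -46.9°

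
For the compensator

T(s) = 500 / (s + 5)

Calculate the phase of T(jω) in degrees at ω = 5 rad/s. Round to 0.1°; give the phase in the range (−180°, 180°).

Substitute s = j5:
Numerator: 500 = 500 + j0
Denominator: (j5) + 5 = 5 + j5
|N| = √(500² + 0²) ≈ 500, ∠N ≈ 0.00°
|D| = √(5² + 5²) ≈ 7.0711, ∠D ≈ 45.00°
∠T = 0.00° − 45.00° = -45.00°

-45.0°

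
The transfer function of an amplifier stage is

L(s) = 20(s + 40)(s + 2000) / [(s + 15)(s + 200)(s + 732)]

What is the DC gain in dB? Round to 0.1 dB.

L(0) = 20·40·2000 / (15·200·732) ≈ 0.7286
20 log₁₀(0.7286) ≈ -2.75 dB

-2.8 dB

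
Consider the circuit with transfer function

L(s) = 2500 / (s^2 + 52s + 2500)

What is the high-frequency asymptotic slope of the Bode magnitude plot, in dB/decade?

-40 dB/decade

Each pole contributes −20 dB/decade at high frequency; each zero contributes +20 dB/decade.
Net: 0 zero(s) − 2 pole(s) → -40 dB/decade.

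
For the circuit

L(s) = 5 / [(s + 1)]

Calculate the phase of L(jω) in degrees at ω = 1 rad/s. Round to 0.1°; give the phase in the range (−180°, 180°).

At ω = 1 rad/s:
pole (1 + j1·1) = 1 + j1 → |·| ≈ 1.4142, ∠ ≈ 45.00°
∠L = (0°) − (45.00°) = -45.00°

-45.0°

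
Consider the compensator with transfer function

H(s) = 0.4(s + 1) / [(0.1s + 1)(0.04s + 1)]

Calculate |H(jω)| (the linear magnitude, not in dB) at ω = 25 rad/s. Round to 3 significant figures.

2.63

At ω = 25 rad/s:
zero (1 + j25·1) = 1 + j25 → |·| ≈ 25.02, ∠ ≈ 87.71°
pole (1 + j25·0.1) = 1 + j2.5 → |·| ≈ 2.6926, ∠ ≈ 68.20°
pole (1 + j25·0.04) = 1 + j1 → |·| ≈ 1.4142, ∠ ≈ 45.00°
|H| = 0.4 · 25.02 / (2.6926 · 1.4142) ≈ 2.6282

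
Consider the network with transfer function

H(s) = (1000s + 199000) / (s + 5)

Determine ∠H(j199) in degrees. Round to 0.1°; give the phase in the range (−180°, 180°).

-43.6°

Substitute s = j199:
Numerator: 1000(j199) + 199000 = 199000 + j199000
Denominator: (j199) + 5 = 5 + j199
|N| = √(199000² + 199000²) ≈ 2.8143e+05, ∠N ≈ 45.00°
|D| = √(5² + 199²) ≈ 199.06, ∠D ≈ 88.56°
∠H = 45.00° − 88.56° = -43.56°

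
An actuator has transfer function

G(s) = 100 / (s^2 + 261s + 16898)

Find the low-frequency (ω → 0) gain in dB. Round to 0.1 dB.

-44.6 dB

G(0) = 100 / 16898 ≈ 0.0059179
20 log₁₀(0.0059179) ≈ -44.56 dB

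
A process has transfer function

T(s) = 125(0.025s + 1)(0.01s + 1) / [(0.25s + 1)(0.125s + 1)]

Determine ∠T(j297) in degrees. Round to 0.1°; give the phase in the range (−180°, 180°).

-24.0°

At ω = 297 rad/s:
zero (1 + j297·0.025) = 1 + j7.425 → |·| ≈ 7.492, ∠ ≈ 82.33°
zero (1 + j297·0.01) = 1 + j2.97 → |·| ≈ 3.1338, ∠ ≈ 71.39°
pole (1 + j297·0.25) = 1 + j74.25 → |·| ≈ 74.257, ∠ ≈ 89.23°
pole (1 + j297·0.125) = 1 + j37.125 → |·| ≈ 37.138, ∠ ≈ 88.46°
∠T = (82.33° + 71.39°) − (89.23° + 88.46°) = -23.97°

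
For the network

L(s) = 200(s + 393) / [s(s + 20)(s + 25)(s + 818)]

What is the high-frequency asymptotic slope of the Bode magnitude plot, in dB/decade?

-60 dB/decade

Each pole contributes −20 dB/decade at high frequency; each zero contributes +20 dB/decade.
Net: 1 zero(s) − 4 pole(s) → -60 dB/decade.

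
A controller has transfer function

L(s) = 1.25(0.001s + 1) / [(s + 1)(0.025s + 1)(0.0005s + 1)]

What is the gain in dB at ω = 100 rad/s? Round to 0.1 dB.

-46.6 dB

At ω = 100 rad/s:
zero (1 + j100·0.001) = 1 + j0.1 → |·| ≈ 1.005, ∠ ≈ 5.71°
pole (1 + j100·1) = 1 + j100 → |·| ≈ 100, ∠ ≈ 89.43°
pole (1 + j100·0.025) = 1 + j2.5 → |·| ≈ 2.6926, ∠ ≈ 68.20°
pole (1 + j100·0.0005) = 1 + j0.05 → |·| ≈ 1.0012, ∠ ≈ 2.86°
|L| = 1.25 · 1.005 / (100 · 2.6926 · 1.0012) ≈ 0.00466
Gain = 20 log₁₀(0.00466) ≈ -46.63 dB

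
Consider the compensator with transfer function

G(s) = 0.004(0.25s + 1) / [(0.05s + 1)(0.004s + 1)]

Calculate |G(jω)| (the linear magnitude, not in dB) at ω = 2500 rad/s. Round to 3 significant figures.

At ω = 2500 rad/s:
zero (1 + j2500·0.25) = 1 + j625 → |·| ≈ 625, ∠ ≈ 89.91°
pole (1 + j2500·0.05) = 1 + j125 → |·| ≈ 125, ∠ ≈ 89.54°
pole (1 + j2500·0.004) = 1 + j10 → |·| ≈ 10.05, ∠ ≈ 84.29°
|G| = 0.004 · 625 / (125 · 10.05) ≈ 0.00199

0.00199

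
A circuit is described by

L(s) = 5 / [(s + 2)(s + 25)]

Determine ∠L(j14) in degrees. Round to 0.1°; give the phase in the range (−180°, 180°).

-111.1°

At s = jω = j14:
pole (s+2): 2 + j14 → |·| = √(2²+14²) = √200 ≈ 14.142, ∠ = arctan(14/2) ≈ 81.87°
pole (s+25): 25 + j14 → |·| = √(25²+14²) = √821 ≈ 28.653, ∠ = arctan(14/25) ≈ 29.25°
∠L = 0.00° − 111.12° = -111.12°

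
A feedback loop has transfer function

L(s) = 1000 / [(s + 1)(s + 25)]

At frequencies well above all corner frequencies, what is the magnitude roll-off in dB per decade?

Each pole contributes −20 dB/decade at high frequency; each zero contributes +20 dB/decade.
Net: 0 zero(s) − 2 pole(s) → -40 dB/decade.

-40 dB/decade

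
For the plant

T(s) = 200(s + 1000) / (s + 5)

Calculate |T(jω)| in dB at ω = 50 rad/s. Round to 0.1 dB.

At s = jω = j50:
zero (s+1000): 1000 + j50 → |·| = √(1000²+50²) = √1002500 ≈ 1001.2, ∠ = arctan(50/1000) ≈ 2.86°
pole (s+5): 5 + j50 → |·| = √(5²+50²) = √2525 ≈ 50.249, ∠ = arctan(50/5) ≈ 84.29°
|T| = 200 · 1001.2 / 50.249 ≈ 3985
Gain = 20 log₁₀(3985) ≈ 72.01 dB

72.0 dB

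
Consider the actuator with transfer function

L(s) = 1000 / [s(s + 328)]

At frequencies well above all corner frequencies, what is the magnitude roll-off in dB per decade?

Each pole contributes −20 dB/decade at high frequency; each zero contributes +20 dB/decade.
Net: 0 zero(s) − 2 pole(s) → -40 dB/decade.

-40 dB/decade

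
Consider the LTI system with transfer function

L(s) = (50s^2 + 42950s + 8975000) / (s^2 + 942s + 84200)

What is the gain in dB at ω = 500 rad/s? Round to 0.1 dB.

32.8 dB

Substitute s = j500:
Numerator: 50(j500)^2 + 42950(j500) + 8975000 = -3525000 + j21475000
Denominator: (j500)^2 + 942(j500) + 84200 = -165800 + j471000
|N| = √(3525000² + 21475000²) ≈ 2.1762e+07, ∠N ≈ 99.32°
|D| = √(165800² + 471000²) ≈ 4.9933e+05, ∠D ≈ 109.39°
|L| = 2.1762e+07 / 4.9933e+05 ≈ 43.582
Gain = 20 log₁₀(43.582) ≈ 32.79 dB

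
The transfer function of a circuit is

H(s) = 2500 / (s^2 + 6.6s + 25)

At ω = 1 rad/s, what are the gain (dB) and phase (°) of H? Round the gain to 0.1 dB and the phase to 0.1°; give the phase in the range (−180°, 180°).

At s = jω = j1:
quadratic: (j1)² + 6.6·j1 + 25 = 24 + j6.6 → |·| ≈ 24.891, ∠ ≈ 15.38°
|H| = 2500 / 24.891 ≈ 100.44
Gain = 20 log₁₀(100.44) ≈ 40.04 dB
∠H = 0.00° − 15.38° = -15.38°

40.0 dB, -15.4°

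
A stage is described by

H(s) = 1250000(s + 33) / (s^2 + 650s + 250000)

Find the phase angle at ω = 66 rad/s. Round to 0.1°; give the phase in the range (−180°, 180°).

At s = jω = j66:
zero (s+33): 33 + j66 → |·| = √(33²+66²) = √5445 ≈ 73.79, ∠ = arctan(66/33) ≈ 63.43°
quadratic: (j66)² + 650·j66 + 250000 = 245644 + j42900 → |·| ≈ 2.4936e+05, ∠ ≈ 9.91°
∠H = 63.43° − 9.91° = 53.52°

53.5°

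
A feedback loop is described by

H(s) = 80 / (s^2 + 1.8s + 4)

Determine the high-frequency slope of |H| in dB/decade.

Each pole contributes −20 dB/decade at high frequency; each zero contributes +20 dB/decade.
Net: 0 zero(s) − 2 pole(s) → -40 dB/decade.

-40 dB/decade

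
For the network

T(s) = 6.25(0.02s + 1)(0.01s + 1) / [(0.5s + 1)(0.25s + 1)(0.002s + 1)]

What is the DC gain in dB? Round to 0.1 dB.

T(0) = 6.25 · 1 / 1 = 6.25
20 log₁₀(6.25) ≈ 15.92 dB

15.9 dB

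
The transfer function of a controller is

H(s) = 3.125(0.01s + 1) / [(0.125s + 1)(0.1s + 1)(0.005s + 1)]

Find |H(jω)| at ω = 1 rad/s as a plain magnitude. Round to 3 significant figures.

3.09

At ω = 1 rad/s:
zero (1 + j1·0.01) = 1 + j0.01 → |·| ≈ 1, ∠ ≈ 0.57°
pole (1 + j1·0.125) = 1 + j0.125 → |·| ≈ 1.0078, ∠ ≈ 7.13°
pole (1 + j1·0.1) = 1 + j0.1 → |·| ≈ 1.005, ∠ ≈ 5.71°
pole (1 + j1·0.005) = 1 + j0.005 → |·| ≈ 1, ∠ ≈ 0.29°
|H| = 3.125 · 1 / (1.0078 · 1.005 · 1) ≈ 3.0854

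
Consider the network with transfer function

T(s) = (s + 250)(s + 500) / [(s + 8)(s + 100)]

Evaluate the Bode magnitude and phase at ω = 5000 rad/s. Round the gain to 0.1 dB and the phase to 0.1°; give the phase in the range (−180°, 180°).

At s = jω = j5000:
zero (s+250): 250 + j5000 → |·| = √(250²+5000²) = √25062500 ≈ 5006.2, ∠ = arctan(5000/250) ≈ 87.14°
zero (s+500): 500 + j5000 → |·| = √(500²+5000²) = √25250000 ≈ 5024.9, ∠ = arctan(5000/500) ≈ 84.29°
pole (s+8): 8 + j5000 → |·| = √(8²+5000²) = √25000064 ≈ 5000, ∠ = arctan(5000/8) ≈ 89.91°
pole (s+100): 100 + j5000 → |·| = √(100²+5000²) = √25010000 ≈ 5001, ∠ = arctan(5000/100) ≈ 88.85°
|T| = 1 · 2.5156e+07 / 2.5005e+07 ≈ 1.006
Gain = 20 log₁₀(1.006) ≈ 0.05 dB
∠T = 171.43° − 178.76° = -7.33°

0.1 dB, -7.3°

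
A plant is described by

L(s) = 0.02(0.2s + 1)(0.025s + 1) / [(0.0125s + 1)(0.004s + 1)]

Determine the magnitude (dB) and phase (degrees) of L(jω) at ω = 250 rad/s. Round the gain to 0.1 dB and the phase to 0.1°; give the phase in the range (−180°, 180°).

At ω = 250 rad/s:
zero (1 + j250·0.2) = 1 + j50 → |·| ≈ 50.01, ∠ ≈ 88.85°
zero (1 + j250·0.025) = 1 + j6.25 → |·| ≈ 6.3295, ∠ ≈ 80.91°
pole (1 + j250·0.0125) = 1 + j3.125 → |·| ≈ 3.2811, ∠ ≈ 72.26°
pole (1 + j250·0.004) = 1 + j1 → |·| ≈ 1.4142, ∠ ≈ 45.00°
|L| = 0.02 · 50.01 · 6.3295 / (3.2811 · 1.4142) ≈ 1.3644
Gain = 20 log₁₀(1.3644) ≈ 2.70 dB
∠L = (88.85° + 80.91°) − (72.26° + 45.00°) = 52.50°

2.7 dB, 52.5°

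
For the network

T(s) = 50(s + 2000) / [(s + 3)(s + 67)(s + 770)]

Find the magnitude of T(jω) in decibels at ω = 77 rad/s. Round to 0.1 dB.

At s = jω = j77:
zero (s+2000): 2000 + j77 → |·| = √(2000²+77²) = √4005929 ≈ 2001.5, ∠ = arctan(77/2000) ≈ 2.20°
pole (s+3): 3 + j77 → |·| = √(3²+77²) = √5938 ≈ 77.058, ∠ = arctan(77/3) ≈ 87.77°
pole (s+67): 67 + j77 → |·| = √(67²+77²) = √10418 ≈ 102.07, ∠ = arctan(77/67) ≈ 48.97°
pole (s+770): 770 + j77 → |·| = √(770²+77²) = √598829 ≈ 773.84, ∠ = arctan(77/770) ≈ 5.71°
|T| = 50 · 2001.5 / 6.0865e+06 ≈ 0.016442
Gain = 20 log₁₀(0.016442) ≈ -35.68 dB

-35.7 dB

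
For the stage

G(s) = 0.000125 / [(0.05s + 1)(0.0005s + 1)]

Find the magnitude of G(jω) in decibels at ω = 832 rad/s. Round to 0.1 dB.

-111.1 dB

At ω = 832 rad/s:
pole (1 + j832·0.05) = 1 + j41.6 → |·| ≈ 41.612, ∠ ≈ 88.62°
pole (1 + j832·0.0005) = 1 + j0.416 → |·| ≈ 1.0831, ∠ ≈ 22.59°
|G| = 0.000125 · 1 / (41.612 · 1.0831) ≈ 2.7735e-06
Gain = 20 log₁₀(2.7735e-06) ≈ -111.14 dB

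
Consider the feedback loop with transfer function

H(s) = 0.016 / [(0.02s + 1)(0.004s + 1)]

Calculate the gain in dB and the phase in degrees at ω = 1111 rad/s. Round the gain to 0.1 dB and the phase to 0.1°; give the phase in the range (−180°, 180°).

-76.0 dB, -164.7°

At ω = 1111 rad/s:
pole (1 + j1111·0.02) = 1 + j22.22 → |·| ≈ 22.242, ∠ ≈ 87.42°
pole (1 + j1111·0.004) = 1 + j4.444 → |·| ≈ 4.5551, ∠ ≈ 77.32°
|H| = 0.016 · 1 / (22.242 · 4.5551) ≈ 0.00015792
Gain = 20 log₁₀(0.00015792) ≈ -76.03 dB
∠H = (0°) − (87.42° + 77.32°) = -164.74°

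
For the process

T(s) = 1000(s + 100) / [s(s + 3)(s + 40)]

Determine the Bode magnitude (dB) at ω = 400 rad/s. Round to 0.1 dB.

-43.9 dB

At s = jω = j400:
zero (s+100): 100 + j400 → |·| = √(100²+400²) = √170000 ≈ 412.31, ∠ = arctan(400/100) ≈ 75.96°
pole (s+3): 3 + j400 → |·| = √(3²+400²) = √160009 ≈ 400.01, ∠ = arctan(400/3) ≈ 89.57°
pole (s+40): 40 + j400 → |·| = √(40²+400²) = √161600 ≈ 402, ∠ = arctan(400/40) ≈ 84.29°
pole at origin: |s| = 400, ∠ = 90.00° (in denominator)
|T| = 1000 · 412.31 / 6.4322e+07 ≈ 0.0064101
Gain = 20 log₁₀(0.0064101) ≈ -43.86 dB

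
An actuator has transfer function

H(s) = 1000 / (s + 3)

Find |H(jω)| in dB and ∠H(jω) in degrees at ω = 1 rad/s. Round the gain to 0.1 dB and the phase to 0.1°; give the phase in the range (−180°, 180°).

50.0 dB, -18.4°

At s = jω = j1:
pole (s+3): 3 + j1 → |·| = √(3²+1²) = √10 ≈ 3.1623, ∠ = arctan(1/3) ≈ 18.43°
|H| = 1000 / 3.1623 ≈ 316.23
Gain = 20 log₁₀(316.23) ≈ 50.00 dB
∠H = 0.00° − 18.43° = -18.43°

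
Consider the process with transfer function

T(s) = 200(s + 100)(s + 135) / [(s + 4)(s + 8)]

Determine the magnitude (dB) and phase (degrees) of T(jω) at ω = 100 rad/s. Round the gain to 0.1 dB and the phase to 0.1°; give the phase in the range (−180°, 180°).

53.5 dB, -91.6°

At s = jω = j100:
zero (s+100): 100 + j100 → |·| = √(100²+100²) = √20000 ≈ 141.42, ∠ = arctan(100/100) ≈ 45.00°
zero (s+135): 135 + j100 → |·| = √(135²+100²) = √28225 ≈ 168, ∠ = arctan(100/135) ≈ 36.53°
pole (s+4): 4 + j100 → |·| = √(4²+100²) = √10016 ≈ 100.08, ∠ = arctan(100/4) ≈ 87.71°
pole (s+8): 8 + j100 → |·| = √(8²+100²) = √10064 ≈ 100.32, ∠ = arctan(100/8) ≈ 85.43°
|T| = 200 · 23759 / 10040 ≈ 473.29
Gain = 20 log₁₀(473.29) ≈ 53.50 dB
∠T = 81.53° − 173.14° = -91.61°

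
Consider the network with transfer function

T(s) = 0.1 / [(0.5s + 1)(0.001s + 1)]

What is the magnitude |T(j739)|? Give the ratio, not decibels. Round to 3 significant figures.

0.000218

At ω = 739 rad/s:
pole (1 + j739·0.5) = 1 + j369.5 → |·| ≈ 369.5, ∠ ≈ 89.84°
pole (1 + j739·0.001) = 1 + j0.739 → |·| ≈ 1.2434, ∠ ≈ 36.46°
|T| = 0.1 · 1 / (369.5 · 1.2434) ≈ 0.00021766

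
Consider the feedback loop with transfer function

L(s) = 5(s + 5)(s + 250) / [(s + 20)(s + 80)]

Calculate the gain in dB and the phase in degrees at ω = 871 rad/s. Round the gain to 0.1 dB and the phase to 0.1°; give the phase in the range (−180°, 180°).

At s = jω = j871:
zero (s+5): 5 + j871 → |·| = √(5²+871²) = √758666 ≈ 871.01, ∠ = arctan(871/5) ≈ 89.67°
zero (s+250): 250 + j871 → |·| = √(250²+871²) = √821141 ≈ 906.17, ∠ = arctan(871/250) ≈ 73.99°
pole (s+20): 20 + j871 → |·| = √(20²+871²) = √759041 ≈ 871.23, ∠ = arctan(871/20) ≈ 88.68°
pole (s+80): 80 + j871 → |·| = √(80²+871²) = √765041 ≈ 874.67, ∠ = arctan(871/80) ≈ 84.75°
|L| = 5 · 7.8928e+05 / 7.6204e+05 ≈ 5.1787
Gain = 20 log₁₀(5.1787) ≈ 14.28 dB
∠L = 163.66° − 173.43° = -9.77°

14.3 dB, -9.8°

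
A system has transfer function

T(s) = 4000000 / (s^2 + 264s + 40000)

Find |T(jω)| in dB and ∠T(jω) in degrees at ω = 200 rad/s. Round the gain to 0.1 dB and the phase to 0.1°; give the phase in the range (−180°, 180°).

At s = jω = j200:
quadratic: (j200)² + 264·j200 + 40000 = 0 + j52800 → |·| ≈ 52800, ∠ ≈ 90.00°
|T| = 4000000 / 52800 ≈ 75.758
Gain = 20 log₁₀(75.758) ≈ 37.59 dB
∠T = 0.00° − 90.00° = -90.00°

37.6 dB, -90.0°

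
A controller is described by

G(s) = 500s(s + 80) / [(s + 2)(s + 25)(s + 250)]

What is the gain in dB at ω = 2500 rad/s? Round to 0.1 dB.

-14.0 dB

At s = jω = j2500:
zero (s+80): 80 + j2500 → |·| = √(80²+2500²) = √6256400 ≈ 2501.3, ∠ = arctan(2500/80) ≈ 88.17°
zero at origin: s = j2500 → |·| = 2500, ∠ = 90.00°
pole (s+2): 2 + j2500 → |·| = √(2²+2500²) = √6250004 ≈ 2500, ∠ = arctan(2500/2) ≈ 89.95°
pole (s+25): 25 + j2500 → |·| = √(25²+2500²) = √6250625 ≈ 2500.1, ∠ = arctan(2500/25) ≈ 89.43°
pole (s+250): 250 + j2500 → |·| = √(250²+2500²) = √6312500 ≈ 2512.5, ∠ = arctan(2500/250) ≈ 84.29°
|G| = 500 · 6.2532e+06 / 1.5704e+10 ≈ 0.1991
Gain = 20 log₁₀(0.1991) ≈ -14.02 dB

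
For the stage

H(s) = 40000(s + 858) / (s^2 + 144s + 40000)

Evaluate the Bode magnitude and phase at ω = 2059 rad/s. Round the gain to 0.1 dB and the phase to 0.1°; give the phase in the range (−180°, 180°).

At s = jω = j2059:
zero (s+858): 858 + j2059 → |·| = √(858²+2059²) = √4975645 ≈ 2230.6, ∠ = arctan(2059/858) ≈ 67.38°
quadratic: (j2059)² + 144·j2059 + 40000 = -4199481 + j296496 → |·| ≈ 4.2099e+06, ∠ ≈ 175.96°
|H| = 40000 · 2230.6 / 4.2099e+06 ≈ 21.194
Gain = 20 log₁₀(21.194) ≈ 26.52 dB
∠H = 67.38° − 175.96° = -108.58°

26.5 dB, -108.6°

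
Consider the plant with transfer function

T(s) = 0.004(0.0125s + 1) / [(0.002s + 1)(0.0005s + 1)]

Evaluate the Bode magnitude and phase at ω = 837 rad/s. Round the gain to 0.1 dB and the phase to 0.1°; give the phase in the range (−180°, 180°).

At ω = 837 rad/s:
zero (1 + j837·0.0125) = 1 + j10.4625 → |·| ≈ 10.51, ∠ ≈ 84.54°
pole (1 + j837·0.002) = 1 + j1.674 → |·| ≈ 1.9499, ∠ ≈ 59.15°
pole (1 + j837·0.0005) = 1 + j0.4185 → |·| ≈ 1.084, ∠ ≈ 22.71°
|T| = 0.004 · 10.51 / (1.9499 · 1.084) ≈ 0.019889
Gain = 20 log₁₀(0.019889) ≈ -34.03 dB
∠T = (84.54°) − (59.15° + 22.71°) = 2.68°

-34.0 dB, 2.7°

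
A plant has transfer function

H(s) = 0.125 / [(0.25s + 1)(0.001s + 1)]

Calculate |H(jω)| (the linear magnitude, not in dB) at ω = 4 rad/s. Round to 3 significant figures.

0.0884

At ω = 4 rad/s:
pole (1 + j4·0.25) = 1 + j1 → |·| ≈ 1.4142, ∠ ≈ 45.00°
pole (1 + j4·0.001) = 1 + j0.004 → |·| ≈ 1, ∠ ≈ 0.23°
|H| = 0.125 · 1 / (1.4142 · 1) ≈ 0.088389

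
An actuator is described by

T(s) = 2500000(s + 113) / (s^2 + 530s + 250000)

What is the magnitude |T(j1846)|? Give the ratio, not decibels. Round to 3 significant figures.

At s = jω = j1846:
zero (s+113): 113 + j1846 → |·| = √(113²+1846²) = √3420485 ≈ 1849.5, ∠ = arctan(1846/113) ≈ 86.50°
quadratic: (j1846)² + 530·j1846 + 250000 = -3157716 + j978380 → |·| ≈ 3.3058e+06, ∠ ≈ 162.79°
|T| = 2500000 · 1849.5 / 3.3058e+06 ≈ 1398.7

1.40e+03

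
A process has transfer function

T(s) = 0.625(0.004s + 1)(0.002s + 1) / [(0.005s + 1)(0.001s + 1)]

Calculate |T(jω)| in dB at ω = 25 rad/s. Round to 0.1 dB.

-4.1 dB

At ω = 25 rad/s:
zero (1 + j25·0.004) = 1 + j0.1 → |·| ≈ 1.005, ∠ ≈ 5.71°
zero (1 + j25·0.002) = 1 + j0.05 → |·| ≈ 1.0012, ∠ ≈ 2.86°
pole (1 + j25·0.005) = 1 + j0.125 → |·| ≈ 1.0078, ∠ ≈ 7.13°
pole (1 + j25·0.001) = 1 + j0.025 → |·| ≈ 1.0003, ∠ ≈ 1.43°
|T| = 0.625 · 1.005 · 1.0012 / (1.0078 · 1.0003) ≈ 0.62382
Gain = 20 log₁₀(0.62382) ≈ -4.10 dB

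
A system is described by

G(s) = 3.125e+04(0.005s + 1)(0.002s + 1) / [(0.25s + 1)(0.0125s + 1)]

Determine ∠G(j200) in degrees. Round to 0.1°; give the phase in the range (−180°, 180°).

At ω = 200 rad/s:
zero (1 + j200·0.005) = 1 + j1 → |·| ≈ 1.4142, ∠ ≈ 45.00°
zero (1 + j200·0.002) = 1 + j0.4 → |·| ≈ 1.077, ∠ ≈ 21.80°
pole (1 + j200·0.25) = 1 + j50 → |·| ≈ 50.01, ∠ ≈ 88.85°
pole (1 + j200·0.0125) = 1 + j2.5 → |·| ≈ 2.6926, ∠ ≈ 68.20°
∠G = (45.00° + 21.80°) − (88.85° + 68.20°) = -90.25°

-90.3°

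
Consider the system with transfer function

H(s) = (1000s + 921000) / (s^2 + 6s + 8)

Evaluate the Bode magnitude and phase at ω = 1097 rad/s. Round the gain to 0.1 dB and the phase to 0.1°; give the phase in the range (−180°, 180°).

Substitute s = j1097:
Numerator: 1000(j1097) + 921000 = 921000 + j1097000
Denominator: (j1097)^2 + 6(j1097) + 8 = -1203401 + j6582
|N| = √(921000² + 1097000²) ≈ 1.4324e+06, ∠N ≈ 49.98°
|D| = √(1203401² + 6582²) ≈ 1.2034e+06, ∠D ≈ 179.69°
|H| = 1.4324e+06 / 1.2034e+06 ≈ 1.1903
Gain = 20 log₁₀(1.1903) ≈ 1.51 dB
∠H = 49.98° − 179.69° = -129.71°

1.5 dB, -129.7°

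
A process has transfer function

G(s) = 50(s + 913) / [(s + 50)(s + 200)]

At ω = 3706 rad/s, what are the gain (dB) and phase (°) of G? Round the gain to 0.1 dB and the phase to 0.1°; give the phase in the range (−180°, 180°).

At s = jω = j3706:
zero (s+913): 913 + j3706 → |·| = √(913²+3706²) = √14568005 ≈ 3816.8, ∠ = arctan(3706/913) ≈ 76.16°
pole (s+50): 50 + j3706 → |·| = √(50²+3706²) = √13736936 ≈ 3706.3, ∠ = arctan(3706/50) ≈ 89.23°
pole (s+200): 200 + j3706 → |·| = √(200²+3706²) = √13774436 ≈ 3711.4, ∠ = arctan(3706/200) ≈ 86.91°
|G| = 50 · 3816.8 / 1.3756e+07 ≈ 0.013873
Gain = 20 log₁₀(0.013873) ≈ -37.16 dB
∠G = 76.16° − 176.14° = -99.98°

-37.2 dB, -100.0°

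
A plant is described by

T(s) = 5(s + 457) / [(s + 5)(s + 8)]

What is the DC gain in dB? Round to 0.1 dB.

T(0) = 5·457 / (5·8) = 57.125
20 log₁₀(57.125) ≈ 35.14 dB

35.1 dB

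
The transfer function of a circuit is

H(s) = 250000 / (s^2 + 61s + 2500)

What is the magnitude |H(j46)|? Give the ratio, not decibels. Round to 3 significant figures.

88.3

At s = jω = j46:
quadratic: (j46)² + 61·j46 + 2500 = 384 + j2806 → |·| ≈ 2832.2, ∠ ≈ 82.21°
|H| = 250000 / 2832.2 ≈ 88.271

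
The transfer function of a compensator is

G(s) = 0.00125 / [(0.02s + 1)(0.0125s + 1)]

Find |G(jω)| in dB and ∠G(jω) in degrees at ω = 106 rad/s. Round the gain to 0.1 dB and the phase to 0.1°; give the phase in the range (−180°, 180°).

-69.9 dB, -117.7°

At ω = 106 rad/s:
pole (1 + j106·0.02) = 1 + j2.12 → |·| ≈ 2.344, ∠ ≈ 64.75°
pole (1 + j106·0.0125) = 1 + j1.325 → |·| ≈ 1.66, ∠ ≈ 52.96°
|G| = 0.00125 · 1 / (2.344 · 1.66) ≈ 0.00032125
Gain = 20 log₁₀(0.00032125) ≈ -69.86 dB
∠G = (0°) − (64.75° + 52.96°) = -117.71°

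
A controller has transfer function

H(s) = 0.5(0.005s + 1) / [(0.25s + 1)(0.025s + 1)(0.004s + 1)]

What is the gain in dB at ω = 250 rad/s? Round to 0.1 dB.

-56.9 dB

At ω = 250 rad/s:
zero (1 + j250·0.005) = 1 + j1.25 → |·| ≈ 1.6008, ∠ ≈ 51.34°
pole (1 + j250·0.25) = 1 + j62.5 → |·| ≈ 62.508, ∠ ≈ 89.08°
pole (1 + j250·0.025) = 1 + j6.25 → |·| ≈ 6.3295, ∠ ≈ 80.91°
pole (1 + j250·0.004) = 1 + j1 → |·| ≈ 1.4142, ∠ ≈ 45.00°
|H| = 0.5 · 1.6008 / (62.508 · 6.3295 · 1.4142) ≈ 0.0014305
Gain = 20 log₁₀(0.0014305) ≈ -56.89 dB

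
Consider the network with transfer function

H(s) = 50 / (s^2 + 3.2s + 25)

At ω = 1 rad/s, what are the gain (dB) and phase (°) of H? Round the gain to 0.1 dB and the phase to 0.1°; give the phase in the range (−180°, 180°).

6.3 dB, -7.6°

At s = jω = j1:
quadratic: (j1)² + 3.2·j1 + 25 = 24 + j3.2 → |·| ≈ 24.212, ∠ ≈ 7.59°
|H| = 50 / 24.212 ≈ 2.0651
Gain = 20 log₁₀(2.0651) ≈ 6.30 dB
∠H = 0.00° − 7.59° = -7.59°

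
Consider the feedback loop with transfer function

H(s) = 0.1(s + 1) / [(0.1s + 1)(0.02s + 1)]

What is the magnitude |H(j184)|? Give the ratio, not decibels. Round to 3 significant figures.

At ω = 184 rad/s:
zero (1 + j184·1) = 1 + j184 → |·| ≈ 184, ∠ ≈ 89.69°
pole (1 + j184·0.1) = 1 + j18.4 → |·| ≈ 18.427, ∠ ≈ 86.89°
pole (1 + j184·0.02) = 1 + j3.68 → |·| ≈ 3.8134, ∠ ≈ 74.80°
|H| = 0.1 · 184 / (18.427 · 3.8134) ≈ 0.26185

0.262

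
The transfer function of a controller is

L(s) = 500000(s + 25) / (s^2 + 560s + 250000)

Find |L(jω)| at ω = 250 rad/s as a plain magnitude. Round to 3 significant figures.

537

At s = jω = j250:
zero (s+25): 25 + j250 → |·| = √(25²+250²) = √63125 ≈ 251.25, ∠ = arctan(250/25) ≈ 84.29°
quadratic: (j250)² + 560·j250 + 250000 = 187500 + j140000 → |·| ≈ 2.34e+05, ∠ ≈ 36.75°
|L| = 500000 · 251.25 / 2.34e+05 ≈ 536.86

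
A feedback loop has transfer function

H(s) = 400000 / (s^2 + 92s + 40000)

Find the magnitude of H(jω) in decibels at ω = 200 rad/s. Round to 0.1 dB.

26.7 dB

At s = jω = j200:
quadratic: (j200)² + 92·j200 + 40000 = 0 + j18400 → |·| ≈ 18400, ∠ ≈ 90.00°
|H| = 400000 / 18400 ≈ 21.739
Gain = 20 log₁₀(21.739) ≈ 26.74 dB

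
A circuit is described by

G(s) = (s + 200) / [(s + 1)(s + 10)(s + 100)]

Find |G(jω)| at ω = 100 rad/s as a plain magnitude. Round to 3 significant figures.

0.000157

At s = jω = j100:
zero (s+200): 200 + j100 → |·| = √(200²+100²) = √50000 ≈ 223.61, ∠ = arctan(100/200) ≈ 26.57°
pole (s+1): 1 + j100 → |·| = √(1²+100²) = √10001 ≈ 100, ∠ = arctan(100/1) ≈ 89.43°
pole (s+10): 10 + j100 → |·| = √(10²+100²) = √10100 ≈ 100.5, ∠ = arctan(100/10) ≈ 84.29°
pole (s+100): 100 + j100 → |·| = √(100²+100²) = √20000 ≈ 141.42, ∠ = arctan(100/100) ≈ 45.00°
|G| = 1 · 223.61 / 1.4213e+06 ≈ 0.00015733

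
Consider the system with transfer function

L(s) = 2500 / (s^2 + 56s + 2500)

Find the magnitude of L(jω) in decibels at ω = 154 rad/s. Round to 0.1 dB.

-19.2 dB

At s = jω = j154:
quadratic: (j154)² + 56·j154 + 2500 = -21216 + j8624 → |·| ≈ 22902, ∠ ≈ 157.88°
|L| = 2500 / 22902 ≈ 0.10916
Gain = 20 log₁₀(0.10916) ≈ -19.24 dB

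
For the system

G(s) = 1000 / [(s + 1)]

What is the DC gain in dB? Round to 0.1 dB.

G(0) = 1000 · 1 / 1 = 1000
20 log₁₀(1000) ≈ 60.00 dB

60.0 dB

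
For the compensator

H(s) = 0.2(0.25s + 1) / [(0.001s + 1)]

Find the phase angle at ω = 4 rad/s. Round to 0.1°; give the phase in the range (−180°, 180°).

At ω = 4 rad/s:
zero (1 + j4·0.25) = 1 + j1 → |·| ≈ 1.4142, ∠ ≈ 45.00°
pole (1 + j4·0.001) = 1 + j0.004 → |·| ≈ 1, ∠ ≈ 0.23°
∠H = (45.00°) − (0.23°) = 44.77°

44.8°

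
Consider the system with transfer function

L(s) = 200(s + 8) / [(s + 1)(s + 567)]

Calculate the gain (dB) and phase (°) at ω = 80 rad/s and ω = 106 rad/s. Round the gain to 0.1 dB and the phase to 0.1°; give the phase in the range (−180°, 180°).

ω = 80: -9.1 dB, -13.0°; ω = 106: -9.2 dB, -14.4°

At s = jω = j80:
zero (s+8): 8 + j80 → |·| = √(8²+80²) = √6464 ≈ 80.399, ∠ = arctan(80/8) ≈ 84.29°
pole (s+1): 1 + j80 → |·| = √(1²+80²) = √6401 ≈ 80.006, ∠ = arctan(80/1) ≈ 89.28°
pole (s+567): 567 + j80 → |·| = √(567²+80²) = √327889 ≈ 572.62, ∠ = arctan(80/567) ≈ 8.03°
|L| = 200 · 80.399 / 45813 ≈ 0.35099
Gain = 20 log₁₀(0.35099) ≈ -9.09 dB
∠L = 84.29° − 97.31° = -13.02°

At s = jω = j106:
zero (s+8): 8 + j106 → |·| = √(8²+106²) = √11300 ≈ 106.3, ∠ = arctan(106/8) ≈ 85.68°
pole (s+1): 1 + j106 → |·| = √(1²+106²) = √11237 ≈ 106, ∠ = arctan(106/1) ≈ 89.46°
pole (s+567): 567 + j106 → |·| = √(567²+106²) = √332725 ≈ 576.82, ∠ = arctan(106/567) ≈ 10.59°
|L| = 200 · 106.3 / 61143 ≈ 0.34771
Gain = 20 log₁₀(0.34771) ≈ -9.18 dB
∠L = 85.68° − 100.05° = -14.37°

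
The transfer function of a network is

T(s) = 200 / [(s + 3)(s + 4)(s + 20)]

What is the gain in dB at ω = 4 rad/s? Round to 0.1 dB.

-9.2 dB

At s = jω = j4:
pole (s+3): 3 + j4 → |·| = √(3²+4²) = √25 ≈ 5, ∠ = arctan(4/3) ≈ 53.13°
pole (s+4): 4 + j4 → |·| = √(4²+4²) = √32 ≈ 5.6569, ∠ = arctan(4/4) ≈ 45.00°
pole (s+20): 20 + j4 → |·| = √(20²+4²) = √416 ≈ 20.396, ∠ = arctan(4/20) ≈ 11.31°
|T| = 200 / 576.89 ≈ 0.34669
Gain = 20 log₁₀(0.34669) ≈ -9.20 dB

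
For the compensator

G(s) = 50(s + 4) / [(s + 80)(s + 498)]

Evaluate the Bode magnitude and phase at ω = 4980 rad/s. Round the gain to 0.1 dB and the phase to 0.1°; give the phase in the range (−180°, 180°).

-40.0 dB, -83.4°

At s = jω = j4980:
zero (s+4): 4 + j4980 → |·| = √(4²+4980²) = √24800416 ≈ 4980, ∠ = arctan(4980/4) ≈ 89.95°
pole (s+80): 80 + j4980 → |·| = √(80²+4980²) = √24806800 ≈ 4980.6, ∠ = arctan(4980/80) ≈ 89.08°
pole (s+498): 498 + j4980 → |·| = √(498²+4980²) = √25048404 ≈ 5004.8, ∠ = arctan(4980/498) ≈ 84.29°
|G| = 50 · 4980 / 2.4927e+07 ≈ 0.0099892
Gain = 20 log₁₀(0.0099892) ≈ -40.01 dB
∠G = 89.95° − 173.37° = -83.42°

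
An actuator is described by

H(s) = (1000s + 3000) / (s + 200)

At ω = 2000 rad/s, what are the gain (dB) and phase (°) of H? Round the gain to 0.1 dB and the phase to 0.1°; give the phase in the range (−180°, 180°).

60.0 dB, 5.6°

Substitute s = j2000:
Numerator: 1000(j2000) + 3000 = 3000 + j2000000
Denominator: (j2000) + 200 = 200 + j2000
|N| = √(3000² + 2000000²) ≈ 2e+06, ∠N ≈ 89.91°
|D| = √(200² + 2000²) ≈ 2010, ∠D ≈ 84.29°
|H| = 2e+06 / 2010 ≈ 995.02
Gain = 20 log₁₀(995.02) ≈ 59.96 dB
∠H = 89.91° − 84.29° = 5.62°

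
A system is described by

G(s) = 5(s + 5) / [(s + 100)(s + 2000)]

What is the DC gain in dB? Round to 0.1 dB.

G(0) = 5·5 / (100·2000) = 0.000125
20 log₁₀(0.000125) ≈ -78.06 dB

-78.1 dB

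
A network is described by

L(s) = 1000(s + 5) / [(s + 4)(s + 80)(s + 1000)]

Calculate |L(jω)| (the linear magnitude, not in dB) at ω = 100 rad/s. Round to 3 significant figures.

0.00777

At s = jω = j100:
zero (s+5): 5 + j100 → |·| = √(5²+100²) = √10025 ≈ 100.12, ∠ = arctan(100/5) ≈ 87.14°
pole (s+4): 4 + j100 → |·| = √(4²+100²) = √10016 ≈ 100.08, ∠ = arctan(100/4) ≈ 87.71°
pole (s+80): 80 + j100 → |·| = √(80²+100²) = √16400 ≈ 128.06, ∠ = arctan(100/80) ≈ 51.34°
pole (s+1000): 1000 + j100 → |·| = √(1000²+100²) = √1010000 ≈ 1005, ∠ = arctan(100/1000) ≈ 5.71°
|L| = 1000 · 100.12 / 1.288e+07 ≈ 0.0077733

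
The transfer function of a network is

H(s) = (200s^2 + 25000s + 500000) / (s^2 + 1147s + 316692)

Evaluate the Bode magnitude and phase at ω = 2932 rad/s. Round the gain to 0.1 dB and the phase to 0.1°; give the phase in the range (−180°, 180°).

45.7 dB, 19.7°

Substitute s = j2932:
Numerator: 200(j2932)^2 + 25000(j2932) + 500000 = -1718824800 + j73300000
Denominator: (j2932)^2 + 1147(j2932) + 316692 = -8279932 + j3363004
|N| = √(1718824800² + 73300000²) ≈ 1.7204e+09, ∠N ≈ 177.56°
|D| = √(8279932² + 3363004²) ≈ 8.9368e+06, ∠D ≈ 157.89°
|H| = 1.7204e+09 / 8.9368e+06 ≈ 192.51
Gain = 20 log₁₀(192.51) ≈ 45.69 dB
∠H = 177.56° − 157.89° = 19.67°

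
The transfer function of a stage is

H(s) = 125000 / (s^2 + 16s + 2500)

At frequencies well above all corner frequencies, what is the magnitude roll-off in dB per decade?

-40 dB/decade

Each pole contributes −20 dB/decade at high frequency; each zero contributes +20 dB/decade.
Net: 0 zero(s) − 2 pole(s) → -40 dB/decade.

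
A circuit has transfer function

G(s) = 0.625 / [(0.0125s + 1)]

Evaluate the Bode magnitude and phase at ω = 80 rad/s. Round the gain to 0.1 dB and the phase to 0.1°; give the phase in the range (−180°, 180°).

-7.1 dB, -45.0°

At ω = 80 rad/s:
pole (1 + j80·0.0125) = 1 + j1 → |·| ≈ 1.4142, ∠ ≈ 45.00°
|G| = 0.625 · 1 / (1.4142) ≈ 0.44195
Gain = 20 log₁₀(0.44195) ≈ -7.09 dB
∠G = (0°) − (45.00°) = -45.00°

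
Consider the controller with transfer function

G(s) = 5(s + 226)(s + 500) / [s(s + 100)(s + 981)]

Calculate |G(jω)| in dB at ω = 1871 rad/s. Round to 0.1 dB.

-52.2 dB

At s = jω = j1871:
zero (s+226): 226 + j1871 → |·| = √(226²+1871²) = √3551717 ≈ 1884.6, ∠ = arctan(1871/226) ≈ 83.11°
zero (s+500): 500 + j1871 → |·| = √(500²+1871²) = √3750641 ≈ 1936.7, ∠ = arctan(1871/500) ≈ 75.04°
pole (s+100): 100 + j1871 → |·| = √(100²+1871²) = √3510641 ≈ 1873.7, ∠ = arctan(1871/100) ≈ 86.94°
pole (s+981): 981 + j1871 → |·| = √(981²+1871²) = √4463002 ≈ 2112.6, ∠ = arctan(1871/981) ≈ 62.33°
pole at origin: |s| = 1871, ∠ = 90.00° (in denominator)
|G| = 5 · 3.6499e+06 / 7.4061e+09 ≈ 0.0024641
Gain = 20 log₁₀(0.0024641) ≈ -52.17 dB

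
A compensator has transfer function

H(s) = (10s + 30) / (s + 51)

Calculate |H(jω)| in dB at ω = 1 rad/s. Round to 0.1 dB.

-4.2 dB

Substitute s = j1:
Numerator: 10(j1) + 30 = 30 + j10
Denominator: (j1) + 51 = 51 + j1
|N| = √(30² + 10²) ≈ 31.623, ∠N ≈ 18.43°
|D| = √(51² + 1²) ≈ 51.01, ∠D ≈ 1.12°
|H| = 31.623 / 51.01 ≈ 0.61994
Gain = 20 log₁₀(0.61994) ≈ -4.15 dB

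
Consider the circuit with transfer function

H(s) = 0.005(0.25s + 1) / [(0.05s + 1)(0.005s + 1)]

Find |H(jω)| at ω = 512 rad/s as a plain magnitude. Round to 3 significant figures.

0.00909

At ω = 512 rad/s:
zero (1 + j512·0.25) = 1 + j128 → |·| ≈ 128, ∠ ≈ 89.55°
pole (1 + j512·0.05) = 1 + j25.6 → |·| ≈ 25.62, ∠ ≈ 87.76°
pole (1 + j512·0.005) = 1 + j2.56 → |·| ≈ 2.7484, ∠ ≈ 68.66°
|H| = 0.005 · 128 / (25.62 · 2.7484) ≈ 0.0090891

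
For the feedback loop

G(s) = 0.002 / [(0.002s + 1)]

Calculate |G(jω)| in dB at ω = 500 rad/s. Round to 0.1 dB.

-57.0 dB

At ω = 500 rad/s:
pole (1 + j500·0.002) = 1 + j1 → |·| ≈ 1.4142, ∠ ≈ 45.00°
|G| = 0.002 · 1 / (1.4142) ≈ 0.0014142
Gain = 20 log₁₀(0.0014142) ≈ -56.99 dB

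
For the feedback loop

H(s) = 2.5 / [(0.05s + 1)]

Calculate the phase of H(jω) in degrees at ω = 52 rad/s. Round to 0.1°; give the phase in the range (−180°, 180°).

At ω = 52 rad/s:
pole (1 + j52·0.05) = 1 + j2.6 → |·| ≈ 2.7857, ∠ ≈ 68.96°
∠H = (0°) − (68.96°) = -68.96°

-69.0°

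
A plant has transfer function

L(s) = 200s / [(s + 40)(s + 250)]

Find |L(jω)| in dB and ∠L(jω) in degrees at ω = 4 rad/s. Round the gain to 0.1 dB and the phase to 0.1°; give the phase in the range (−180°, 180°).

-22.0 dB, 83.4°

At s = jω = j4:
zero at origin: s = j4 → |·| = 4, ∠ = 90.00°
pole (s+40): 40 + j4 → |·| = √(40²+4²) = √1616 ≈ 40.2, ∠ = arctan(4/40) ≈ 5.71°
pole (s+250): 250 + j4 → |·| = √(250²+4²) = √62516 ≈ 250.03, ∠ = arctan(4/250) ≈ 0.92°
|L| = 200 · 4 / 10051 ≈ 0.079594
Gain = 20 log₁₀(0.079594) ≈ -21.98 dB
∠L = 90.00° − 6.63° = 83.37°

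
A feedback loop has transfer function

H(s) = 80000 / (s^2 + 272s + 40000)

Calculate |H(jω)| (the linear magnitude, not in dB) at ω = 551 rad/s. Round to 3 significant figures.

0.264

At s = jω = j551:
quadratic: (j551)² + 272·j551 + 40000 = -263601 + j149872 → |·| ≈ 3.0323e+05, ∠ ≈ 150.38°
|H| = 80000 / 3.0323e+05 ≈ 0.26383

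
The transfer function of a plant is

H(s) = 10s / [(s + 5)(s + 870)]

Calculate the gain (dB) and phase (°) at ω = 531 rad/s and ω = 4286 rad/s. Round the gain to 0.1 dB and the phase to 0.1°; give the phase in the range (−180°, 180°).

At s = jω = j531:
zero at origin: s = j531 → |·| = 531, ∠ = 90.00°
pole (s+5): 5 + j531 → |·| = √(5²+531²) = √281986 ≈ 531.02, ∠ = arctan(531/5) ≈ 89.46°
pole (s+870): 870 + j531 → |·| = √(870²+531²) = √1038861 ≈ 1019.2, ∠ = arctan(531/870) ≈ 31.40°
|H| = 10 · 531 / 5.4122e+05 ≈ 0.0098112
Gain = 20 log₁₀(0.0098112) ≈ -40.17 dB
∠H = 90.00° − 120.86° = -30.86°

At s = jω = j4286:
zero at origin: s = j4286 → |·| = 4286, ∠ = 90.00°
pole (s+5): 5 + j4286 → |·| = √(5²+4286²) = √18369821 ≈ 4286, ∠ = arctan(4286/5) ≈ 89.93°
pole (s+870): 870 + j4286 → |·| = √(870²+4286²) = √19126696 ≈ 4373.4, ∠ = arctan(4286/870) ≈ 78.53°
|H| = 10 · 4286 / 1.8744e+07 ≈ 0.0022866
Gain = 20 log₁₀(0.0022866) ≈ -52.82 dB
∠H = 90.00° − 168.46° = -78.46°

ω = 531: -40.2 dB, -30.9°; ω = 4286: -52.8 dB, -78.5°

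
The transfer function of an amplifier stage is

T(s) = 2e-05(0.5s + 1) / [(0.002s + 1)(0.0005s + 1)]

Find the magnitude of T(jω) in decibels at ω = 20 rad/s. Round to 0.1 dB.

-73.9 dB

At ω = 20 rad/s:
zero (1 + j20·0.5) = 1 + j10 → |·| ≈ 10.05, ∠ ≈ 84.29°
pole (1 + j20·0.002) = 1 + j0.04 → |·| ≈ 1.0008, ∠ ≈ 2.29°
pole (1 + j20·0.0005) = 1 + j0.01 → |·| ≈ 1, ∠ ≈ 0.57°
|T| = 2e-05 · 10.05 / (1.0008 · 1) ≈ 0.00020084
Gain = 20 log₁₀(0.00020084) ≈ -73.94 dB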